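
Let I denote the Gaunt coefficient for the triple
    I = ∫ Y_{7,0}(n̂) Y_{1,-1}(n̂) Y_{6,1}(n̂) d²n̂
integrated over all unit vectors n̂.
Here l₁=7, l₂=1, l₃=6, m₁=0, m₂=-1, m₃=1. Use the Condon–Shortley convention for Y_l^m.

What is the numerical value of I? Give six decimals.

Rules hold: Σm=0, L=14 even, 6≤6≤8.
N = 15·3·13 = 585
Δ = 2!·12!·0!/15! = 1/1365
Racah Σ t=1..1: t=1:−1/518400 = -1/518400
⇒ 3j(7 1 6; 0 0 0)² = 7/195, sgn -1
Racah Σ t=0..0: t=0:+1/1209600 = 1/1209600
⇒ 3j(7 1 6; 0 -1 1)² = 1/65, sgn -1
4πI² = N·(3j₀)²·(3jₘ)² = 21/65
I = +1·√(0.323077/4π) = 0.16034227

0.160342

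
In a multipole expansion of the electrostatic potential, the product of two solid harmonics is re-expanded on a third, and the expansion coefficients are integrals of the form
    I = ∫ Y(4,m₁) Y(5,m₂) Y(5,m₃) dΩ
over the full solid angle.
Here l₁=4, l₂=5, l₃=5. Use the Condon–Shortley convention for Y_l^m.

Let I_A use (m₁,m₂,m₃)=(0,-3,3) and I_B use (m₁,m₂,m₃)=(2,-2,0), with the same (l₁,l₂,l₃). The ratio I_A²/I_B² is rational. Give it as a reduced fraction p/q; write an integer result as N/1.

12/7

l's match ⇒ only the (l;m) 3-j factors differ between A and B.
A: triangle coeff Δ(4,5,5) = 1/3153150; Σ_t [0,2]: t=0:+1/27648 t=1:−1/4320 t=2:+1/11520 = -1/9216; (3j)²=2/143 [(4 5 5; 0 -3 3)], sign=-1
B: triangle coeff Δ(4,5,5) = 1/3153150; Σ_t [0,2]: t=0:+1/3456 t=1:−1/1728 t=2:+1/11520 = -7/34560; (3j)²=7/858 [(4 5 5; 2 -2 0)], sign=+1
I_A²/I_B² = (2/143)/(7/858) = 12/7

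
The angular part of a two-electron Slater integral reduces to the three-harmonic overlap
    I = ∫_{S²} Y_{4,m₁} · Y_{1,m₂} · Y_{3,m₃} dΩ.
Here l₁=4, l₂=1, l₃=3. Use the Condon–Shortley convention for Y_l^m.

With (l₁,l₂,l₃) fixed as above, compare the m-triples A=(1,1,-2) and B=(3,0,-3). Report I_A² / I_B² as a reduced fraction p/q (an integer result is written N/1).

3/7

l's match ⇒ only the (l;m) 3-j factors differ between A and B.
A: triangle coeff Δ(4,1,3) = 1/252; Σ_t [2,2]: t=2:+1/240 = 1/240; (3j)²=1/84 [(4 1 3; 1 1 -2)], sign=-1
B: triangle coeff Δ(4,1,3) = 1/252; Σ_t [1,1]: t=1:−1/720 = -1/720; (3j)²=1/36 [(4 1 3; 3 0 -3)], sign=-1
I_A²/I_B² = (1/84)/(1/36) = 3/7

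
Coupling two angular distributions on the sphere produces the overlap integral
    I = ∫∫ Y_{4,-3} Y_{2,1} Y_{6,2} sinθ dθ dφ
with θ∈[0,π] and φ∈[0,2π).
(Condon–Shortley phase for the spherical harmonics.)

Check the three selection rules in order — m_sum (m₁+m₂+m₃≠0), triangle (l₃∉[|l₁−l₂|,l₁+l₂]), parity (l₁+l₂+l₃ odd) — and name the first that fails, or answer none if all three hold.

Σmᵢ = 0  ✓
l₃∈[|l₁−l₂|,l₁+l₂]=[2,6], have l₃=6  ✓
Σlᵢ = 12 ⇒ even  ✓

none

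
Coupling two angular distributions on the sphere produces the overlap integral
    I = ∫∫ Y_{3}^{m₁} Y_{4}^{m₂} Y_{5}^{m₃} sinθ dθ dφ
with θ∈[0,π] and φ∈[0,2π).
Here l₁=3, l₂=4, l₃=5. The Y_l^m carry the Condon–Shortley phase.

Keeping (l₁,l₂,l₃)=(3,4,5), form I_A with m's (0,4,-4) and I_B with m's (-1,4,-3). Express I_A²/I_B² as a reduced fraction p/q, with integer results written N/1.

l's match ⇒ only the (l;m) 3-j factors differ between A and B.
A: triangle coeff Δ(3,4,5) = 1/180180; Σ_t [2,2]: t=2:+1/8640 = 1/8640; (3j)²=28/715 [(3 4 5; 0 4 -4)], sign=-1
B: triangle coeff Δ(3,4,5) = 1/180180; Σ_t [2,2]: t=2:+1/5760 = 1/5760; (3j)²=56/2145 [(3 4 5; -1 4 -3)], sign=+1
I_A²/I_B² = (28/715)/(56/2145) = 3/2

3/2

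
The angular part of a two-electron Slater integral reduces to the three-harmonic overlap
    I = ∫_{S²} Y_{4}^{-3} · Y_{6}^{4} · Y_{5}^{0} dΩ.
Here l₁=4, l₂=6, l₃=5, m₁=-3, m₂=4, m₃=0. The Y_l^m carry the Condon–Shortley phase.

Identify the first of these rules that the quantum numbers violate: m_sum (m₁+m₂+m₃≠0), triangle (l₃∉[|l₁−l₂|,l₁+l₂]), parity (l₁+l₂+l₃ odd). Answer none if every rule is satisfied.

m_sum

m₁+m₂+m₃ = -3 + 4 + 0 = 1  ✗
triangle: |4−6|=2 ≤ l₃=5 ≤ 4+6=10
parity: l₁+l₂+l₃ = 15 is odd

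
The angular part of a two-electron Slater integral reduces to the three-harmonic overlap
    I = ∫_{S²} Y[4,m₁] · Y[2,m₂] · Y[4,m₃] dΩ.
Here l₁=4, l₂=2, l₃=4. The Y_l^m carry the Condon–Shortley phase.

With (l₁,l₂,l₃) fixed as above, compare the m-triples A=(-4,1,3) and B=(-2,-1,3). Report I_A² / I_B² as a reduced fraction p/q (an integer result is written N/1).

28/25

l's match ⇒ only the (l;m) 3-j factors differ between A and B.
A: triangle coeff Δ(4,2,4) = 1/13860; Σ_t [2,2]: t=2:+1/1440 = 1/1440; (3j)²=7/165 [(4 2 4; -4 1 3)], sign=-1
B: triangle coeff Δ(4,2,4) = 1/13860; Σ_t [0,1]: t=0:+1/1440 t=1:−1/240 = -1/288; (3j)²=5/132 [(4 2 4; -2 -1 3)], sign=+1
I_A²/I_B² = (7/165)/(5/132) = 28/25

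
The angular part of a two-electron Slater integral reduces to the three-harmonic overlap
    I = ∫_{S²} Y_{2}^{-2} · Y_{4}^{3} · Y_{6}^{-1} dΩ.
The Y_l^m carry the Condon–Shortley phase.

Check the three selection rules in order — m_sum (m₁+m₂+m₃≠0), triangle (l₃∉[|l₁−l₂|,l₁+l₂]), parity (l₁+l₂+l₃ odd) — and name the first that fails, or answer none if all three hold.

none

Σmᵢ = 0  ✓
l₃∈[|l₁−l₂|,l₁+l₂]=[2,6], have l₃=6  ✓
Σlᵢ = 12 ⇒ even  ✓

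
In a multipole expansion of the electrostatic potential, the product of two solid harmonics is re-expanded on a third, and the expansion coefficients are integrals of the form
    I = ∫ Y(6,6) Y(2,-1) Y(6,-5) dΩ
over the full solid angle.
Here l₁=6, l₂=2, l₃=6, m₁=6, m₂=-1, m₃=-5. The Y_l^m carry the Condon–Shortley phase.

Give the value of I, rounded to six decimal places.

Rules hold: Σm=0, L=14 even, 4≤6≤8.
N = 13·5·13 = 845
Δ = 2!·10!·2!/15! = 1/90090
Racah Σ t=0..2: t=0:+1/69120 t=1:−1/14400 t=2:+1/69120 = -7/172800
⇒ 3j(6 2 6; 0 0 0)² = 14/715, sgn -1
Racah Σ t=0..0: t=0:+1/7257600 = 1/7257600
⇒ 3j(6 2 6; 6 -1 -5)² = 11/455, sgn -1
4πI² = N·(3j₀)²·(3jₘ)² = 2/5
I = +1·√(0.4/4π) = 0.17841241

0.178412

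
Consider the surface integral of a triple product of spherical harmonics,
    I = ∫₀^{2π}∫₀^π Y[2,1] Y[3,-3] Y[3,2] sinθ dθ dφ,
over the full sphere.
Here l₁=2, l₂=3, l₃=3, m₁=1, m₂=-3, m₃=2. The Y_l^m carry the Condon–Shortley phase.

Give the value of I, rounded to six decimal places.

-0.210261

Rules hold: Σm=0, L=8 even, 1≤3≤5.
N = 5·7·7 = 245
Δ = 2!·2!·4!/9! = 1/3780
Racah Σ t=0..2: t=0:+1/24 t=1:−1/4 t=2:+1/24 = -1/6
⇒ 3j(2 3 3; 0 0 0)² = 4/105, sgn +1
Racah Σ t=0..0: t=0:+1/48 = 1/48
⇒ 3j(2 3 3; 1 -3 2)² = 5/84, sgn -1
4πI² = N·(3j₀)²·(3jₘ)² = 5/9
I = -1·√(0.555556/4π) = -0.21026104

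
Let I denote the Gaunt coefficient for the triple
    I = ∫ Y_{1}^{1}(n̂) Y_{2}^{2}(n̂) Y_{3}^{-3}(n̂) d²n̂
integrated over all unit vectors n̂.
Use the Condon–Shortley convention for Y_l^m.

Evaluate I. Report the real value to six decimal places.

m-sum 0 ✓  L=6 even ✓  1≤3≤3 ✓
Π(2lᵢ+1) = 3×5×7 = 105
triangle coeff Δ(1,2,3) = 1/105
Σ_t [0,0]: t=0:+1/4 = 1/4
(3j)²=3/35 [(1 2 3; 0 0 0)], sign=-1
Σ_t [0,0]: t=0:+1/48 = 1/48
(3j)²=1/7 [(1 2 3; 1 2 -3)], sign=+1
⇒ 4πI² = 9/7
I = (-1)√(9/7/(4π)) = -0.31986543

-0.319865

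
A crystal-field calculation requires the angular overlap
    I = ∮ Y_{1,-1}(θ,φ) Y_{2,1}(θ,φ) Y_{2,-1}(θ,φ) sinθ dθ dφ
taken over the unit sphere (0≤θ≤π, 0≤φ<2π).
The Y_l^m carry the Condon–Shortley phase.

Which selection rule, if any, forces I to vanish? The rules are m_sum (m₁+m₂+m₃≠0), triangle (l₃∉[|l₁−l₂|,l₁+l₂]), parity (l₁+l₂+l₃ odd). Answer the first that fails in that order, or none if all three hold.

azimuthal sum: -1 + 1 − 1 = -1  ✗
1 ≤ 2 ≤ 3 (triangle on l)
L = 1 + 2 + 2 = 5 (odd)

m_sum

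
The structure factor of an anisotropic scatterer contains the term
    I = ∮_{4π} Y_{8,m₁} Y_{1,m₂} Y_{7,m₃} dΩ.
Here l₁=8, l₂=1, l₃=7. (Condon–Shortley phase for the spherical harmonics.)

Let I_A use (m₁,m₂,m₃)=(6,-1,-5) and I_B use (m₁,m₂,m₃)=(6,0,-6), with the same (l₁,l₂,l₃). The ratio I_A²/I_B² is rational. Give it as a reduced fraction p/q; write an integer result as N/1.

13/4

Same 8,1,7: normalisation and zero-m 3j drop out of the ratio.
A: Δ: 2! 14! 0! / 17! → 1/2040; sum: t=0:+1/1916006400 = 1/1916006400; 3j²(8 1 7; 6 -1 -5) = Δ·Π!·Σ² = 91/2040  (sign +1)
B: Δ: 2! 14! 0! / 17! → 1/2040; sum: t=1:−1/6227020800 = -1/6227020800; 3j²(8 1 7; 6 0 -6) = Δ·Π!·Σ² = 7/510  (sign +1)
I_A²/I_B² = (91/2040)/(7/510) = 13/4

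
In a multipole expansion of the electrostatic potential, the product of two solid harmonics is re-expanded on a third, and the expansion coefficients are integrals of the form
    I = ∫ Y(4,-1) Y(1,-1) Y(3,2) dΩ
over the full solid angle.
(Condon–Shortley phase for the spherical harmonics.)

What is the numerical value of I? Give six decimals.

Rules hold: Σm=0, L=8 even, 3≤3≤5.
N = 9·3·7 = 189
Δ = 2!·6!·0!/9! = 1/252
Racah Σ t=1..1: t=1:−1/36 = -1/36
⇒ 3j(4 1 3; 0 0 0)² = 4/63, sgn +1
Racah Σ t=0..0: t=0:+1/240 = 1/240
⇒ 3j(4 1 3; -1 -1 2)² = 1/84, sgn -1
4πI² = N·(3j₀)²·(3jₘ)² = 1/7
I = -1·√(0.142857/4π) = -0.10662181

-0.106622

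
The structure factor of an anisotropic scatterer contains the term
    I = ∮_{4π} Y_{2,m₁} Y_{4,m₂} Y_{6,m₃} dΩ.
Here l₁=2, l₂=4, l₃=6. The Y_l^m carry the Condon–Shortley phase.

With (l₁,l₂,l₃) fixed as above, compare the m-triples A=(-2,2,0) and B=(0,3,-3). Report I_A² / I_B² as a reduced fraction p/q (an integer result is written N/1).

Same 2,4,6: normalisation and zero-m 3j drop out of the ratio.
A: Δ: 0! 4! 8! / 13! → 1/6435; sum: t=0:+1/34560 = 1/34560; 3j²(2 4 6; -2 2 0) = Δ·Π!·Σ² = 1/429  (sign +1)
B: Δ: 0! 4! 8! / 13! → 1/6435; sum: t=0:+1/20160 = 1/20160; 3j²(2 4 6; 0 3 -3) = Δ·Π!·Σ² = 12/715  (sign -1)
I_A²/I_B² = (1/429)/(12/715) = 5/36

5/36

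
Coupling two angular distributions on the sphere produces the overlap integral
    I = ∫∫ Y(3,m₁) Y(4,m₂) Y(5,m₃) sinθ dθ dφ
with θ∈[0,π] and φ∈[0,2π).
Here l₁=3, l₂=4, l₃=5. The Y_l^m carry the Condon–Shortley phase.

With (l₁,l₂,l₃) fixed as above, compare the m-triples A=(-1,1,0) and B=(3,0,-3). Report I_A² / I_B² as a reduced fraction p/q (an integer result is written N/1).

1/420

Shared (l₁,l₂,l₃)=(3,4,5): N and (l;000)² cancel in I_A²/I_B².
A: Δ = 2!·4!·6!/13! = 1/180180; Racah Σ t=0..2: t=0:+1/5760 t=1:−1/288 t=2:+1/288 = 1/5760; ⇒ 3j(3 4 5; -1 1 0)² = 1/12012, sgn -1
B: Δ = 2!·4!·6!/13! = 1/180180; Racah Σ t=0..0: t=0:+1/2304 = 1/2304; ⇒ 3j(3 4 5; 3 0 -3)² = 5/143, sgn +1
I_A²/I_B² = (1/12012)/(5/143) = 1/420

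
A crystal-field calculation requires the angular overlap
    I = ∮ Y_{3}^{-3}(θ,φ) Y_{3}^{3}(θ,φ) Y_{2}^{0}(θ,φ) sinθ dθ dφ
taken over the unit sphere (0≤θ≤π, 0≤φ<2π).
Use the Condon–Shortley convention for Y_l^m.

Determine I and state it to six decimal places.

Checks pass: Σm=0; 8 even; l₃=2∈[0,6].
(2·3+1)(2·3+1)(2·2+1) = 245
Δ: 4! 2! 2! / 9! → 1/3780
sum: t=1:−1/24 t=2:+1/4 t=3:−1/24 = 1/6
3j²(3 3 2; 0 0 0) = Δ·Π!·Σ² = 4/105  (sign +1)
sum: t=4:+1/96 = 1/96
3j²(3 3 2; -3 3 0) = Δ·Π!·Σ² = 5/84  (sign +1)
combine: 4πI² = 245·4/105·5/84 = 5/9
take √, sign +1: I = 0.21026104

0.210261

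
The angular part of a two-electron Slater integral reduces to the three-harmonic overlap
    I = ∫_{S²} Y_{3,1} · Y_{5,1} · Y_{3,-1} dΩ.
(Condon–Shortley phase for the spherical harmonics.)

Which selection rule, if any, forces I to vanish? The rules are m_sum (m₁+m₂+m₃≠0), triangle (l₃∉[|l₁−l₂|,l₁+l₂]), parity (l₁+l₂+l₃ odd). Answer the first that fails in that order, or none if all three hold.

m_sum

azimuthal sum: 1 + 1 − 1 = 1  ✗
2 ≤ 3 ≤ 8 (triangle on l)
L = 3 + 5 + 3 = 11 (odd)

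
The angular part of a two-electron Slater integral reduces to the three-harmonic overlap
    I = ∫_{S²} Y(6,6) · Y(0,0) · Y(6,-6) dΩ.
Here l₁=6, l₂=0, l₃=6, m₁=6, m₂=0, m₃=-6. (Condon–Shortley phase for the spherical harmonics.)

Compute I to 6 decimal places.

0.282095

m-sum 0 ✓  L=12 even ✓  6≤6≤6 ✓
Π(2lᵢ+1) = 13×1×13 = 169
triangle coeff Δ(6,0,6) = 1/13
Σ_t [0,0]: t=0:+1/518400 = 1/518400
(3j)²=1/13 [(6 0 6; 0 0 0)], sign=+1
Σ_t [0,0]: t=0:+1/479001600 = 1/479001600
(3j)²=1/13 [(6 0 6; 6 0 -6)], sign=+1
⇒ 4πI² = 1/1
I = (+1)√(1/1/(4π)) = 0.28209479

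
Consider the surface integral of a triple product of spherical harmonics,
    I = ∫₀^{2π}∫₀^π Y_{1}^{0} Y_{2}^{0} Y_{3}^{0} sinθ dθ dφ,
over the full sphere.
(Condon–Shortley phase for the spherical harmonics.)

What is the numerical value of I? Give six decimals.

Checks pass: Σm=0; 6 even; l₃=3∈[1,3].
(2·1+1)(2·2+1)(2·3+1) = 105
Δ: 0! 2! 4! / 7! → 1/105
sum: t=0:+1/4 = 1/4
3j²(1 2 3; 0 0 0) = Δ·Π!·Σ² = 3/35  (sign -1)
(m-triple is (0,0,0) — same symbol as above.)
combine: 4πI² = 105·3/35·3/35 = 27/35
take √, sign +1: I = 0.24776670

0.247767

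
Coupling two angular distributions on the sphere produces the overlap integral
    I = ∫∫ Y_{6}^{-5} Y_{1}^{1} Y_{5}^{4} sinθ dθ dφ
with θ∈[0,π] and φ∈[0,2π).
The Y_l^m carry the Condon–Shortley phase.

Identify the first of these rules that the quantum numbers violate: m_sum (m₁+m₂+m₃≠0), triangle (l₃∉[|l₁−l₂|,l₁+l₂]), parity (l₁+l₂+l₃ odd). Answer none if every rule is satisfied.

none

Σmᵢ = 0  ✓
l₃∈[|l₁−l₂|,l₁+l₂]=[5,7], have l₃=5  ✓
Σlᵢ = 12 ⇒ even  ✓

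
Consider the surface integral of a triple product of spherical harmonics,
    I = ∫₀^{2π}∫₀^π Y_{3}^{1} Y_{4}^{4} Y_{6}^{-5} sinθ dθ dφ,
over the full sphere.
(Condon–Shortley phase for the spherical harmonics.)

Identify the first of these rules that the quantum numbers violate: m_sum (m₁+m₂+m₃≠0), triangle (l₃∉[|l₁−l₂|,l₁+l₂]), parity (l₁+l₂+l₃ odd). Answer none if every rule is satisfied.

Σmᵢ = 0  ✓
l₃∈[|l₁−l₂|,l₁+l₂]=[1,7], have l₃=6  ✓
Σlᵢ = 13 ⇒ odd  ✗

parity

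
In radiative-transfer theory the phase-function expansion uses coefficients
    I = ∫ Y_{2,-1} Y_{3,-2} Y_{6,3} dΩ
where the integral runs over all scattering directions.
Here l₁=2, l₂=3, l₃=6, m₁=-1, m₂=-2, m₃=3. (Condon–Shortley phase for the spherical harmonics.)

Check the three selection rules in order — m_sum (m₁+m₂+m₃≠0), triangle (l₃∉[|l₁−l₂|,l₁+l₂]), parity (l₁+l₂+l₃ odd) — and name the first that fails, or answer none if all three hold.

azimuthal sum: -1 − 2 + 3 = 0  ✓
1 ≤ 6 ≤ 5 (triangle on l)  ✗
L = 2 + 3 + 6 = 11 (odd)

triangle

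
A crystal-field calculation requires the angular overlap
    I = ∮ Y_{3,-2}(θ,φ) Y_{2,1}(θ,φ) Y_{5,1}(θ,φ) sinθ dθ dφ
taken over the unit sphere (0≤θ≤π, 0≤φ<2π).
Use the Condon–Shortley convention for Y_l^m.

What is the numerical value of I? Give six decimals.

-0.117387

m-sum 0 ✓  L=10 even ✓  1≤5≤5 ✓
Π(2lᵢ+1) = 7×5×11 = 385
triangle coeff Δ(3,2,5) = 1/2310
Σ_t [0,0]: t=0:+1/144 = 1/144
(3j)²=10/231 [(3 2 5; 0 0 0)], sign=-1
Σ_t [0,0]: t=0:+1/720 = 1/720
(3j)²=4/385 [(3 2 5; -2 1 1)], sign=+1
⇒ 4πI² = 40/231
I = (-1)√(40/231/(4π)) = -0.11738675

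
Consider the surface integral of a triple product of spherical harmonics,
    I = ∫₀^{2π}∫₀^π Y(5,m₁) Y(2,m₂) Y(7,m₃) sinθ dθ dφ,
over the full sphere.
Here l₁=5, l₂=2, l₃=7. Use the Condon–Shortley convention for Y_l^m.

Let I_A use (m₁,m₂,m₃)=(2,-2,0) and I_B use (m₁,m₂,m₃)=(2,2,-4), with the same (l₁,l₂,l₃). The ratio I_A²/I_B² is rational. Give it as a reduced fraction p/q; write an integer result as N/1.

Shared (l₁,l₂,l₃)=(5,2,7): N and (l;000)² cancel in I_A²/I_B².
A: Δ = 0!·10!·4!/15! = 1/15015; Racah Σ t=0..0: t=0:+1/725760 = 1/725760; ⇒ 3j(5 2 7; 2 -2 0)² = 1/429, sgn -1
B: Δ = 0!·10!·4!/15! = 1/15015; Racah Σ t=0..0: t=0:+1/725760 = 1/725760; ⇒ 3j(5 2 7; 2 2 -4)² = 2/91, sgn -1
I_A²/I_B² = (1/429)/(2/91) = 7/66

7/66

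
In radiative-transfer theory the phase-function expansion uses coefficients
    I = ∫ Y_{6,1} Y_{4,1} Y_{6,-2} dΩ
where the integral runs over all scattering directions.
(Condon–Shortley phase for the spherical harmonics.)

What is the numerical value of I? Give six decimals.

m-sum 0 ✓  L=16 even ✓  2≤6≤10 ✓
Π(2lᵢ+1) = 13×9×13 = 1521
triangle coeff Δ(6,4,6) = 1/15315300
Σ_t [0,4]: t=0:+1/829440 t=1:−1/25920 t=2:+1/9216 t=3:−1/25920 t=4:+1/829440 = 7/207360
(3j)²=28/2431 [(6 4 6; 0 0 0)], sign=+1
Σ_t [1,4]: t=1:−1/82944 t=2:+1/17280 t=3:−1/34560 t=4:+1/725760 = 53/2903040
(3j)²=2809/306306 [(6 4 6; 1 1 -2)], sign=+1
⇒ 4πI² = 5618/34969
I = (+1)√(5618/34969/(4π)) = 0.11306920

0.113069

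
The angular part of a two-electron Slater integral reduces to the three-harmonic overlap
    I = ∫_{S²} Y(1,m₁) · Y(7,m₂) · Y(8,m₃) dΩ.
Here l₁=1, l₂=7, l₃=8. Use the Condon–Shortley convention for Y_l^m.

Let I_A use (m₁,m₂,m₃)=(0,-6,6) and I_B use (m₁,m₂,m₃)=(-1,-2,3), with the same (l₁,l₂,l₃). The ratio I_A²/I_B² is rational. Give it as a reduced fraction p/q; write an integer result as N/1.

Same 1,7,8: normalisation and zero-m 3j drop out of the ratio.
A: Δ: 0! 2! 14! / 17! → 1/2040; sum: t=0:+1/6227020800 = 1/6227020800; 3j²(1 7 8; 0 -6 6) = Δ·Π!·Σ² = 7/510  (sign +1)
B: Δ: 0! 2! 14! / 17! → 1/2040; sum: t=0:+1/87091200 = 1/87091200; 3j²(1 7 8; -1 -2 3) = Δ·Π!·Σ² = 11/408  (sign -1)
I_A²/I_B² = (7/510)/(11/408) = 28/55

28/55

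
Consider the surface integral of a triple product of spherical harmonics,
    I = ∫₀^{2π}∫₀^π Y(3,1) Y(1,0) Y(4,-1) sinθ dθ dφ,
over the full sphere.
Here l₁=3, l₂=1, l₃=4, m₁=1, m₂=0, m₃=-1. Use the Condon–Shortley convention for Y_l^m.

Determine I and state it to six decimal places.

m-sum 0 ✓  L=8 even ✓  2≤4≤4 ✓
Π(2lᵢ+1) = 7×3×9 = 189
triangle coeff Δ(3,1,4) = 1/252
Σ_t [0,0]: t=0:+1/36 = 1/36
(3j)²=4/63 [(3 1 4; 0 0 0)], sign=+1
Σ_t [0,0]: t=0:+1/48 = 1/48
(3j)²=5/84 [(3 1 4; 1 0 -1)], sign=-1
⇒ 4πI² = 5/7
I = (-1)√(5/7/(4π)) = -0.23841361

-0.238414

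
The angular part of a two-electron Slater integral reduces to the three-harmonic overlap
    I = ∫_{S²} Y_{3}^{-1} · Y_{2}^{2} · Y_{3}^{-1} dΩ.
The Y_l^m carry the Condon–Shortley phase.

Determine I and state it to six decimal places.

Rules hold: Σm=0, L=8 even, 1≤3≤5.
N = 7·5·7 = 245
Δ = 2!·4!·2!/9! = 1/3780
Racah Σ t=0..2: t=0:+1/24 t=1:−1/4 t=2:+1/24 = -1/6
⇒ 3j(3 2 3; 0 0 0)² = 4/105, sgn +1
Racah Σ t=2..2: t=2:+1/16 = 1/16
⇒ 3j(3 2 3; -1 2 -1)² = 2/35, sgn +1
4πI² = N·(3j₀)²·(3jₘ)² = 8/15
I = +1·√(0.533333/4π) = 0.20601291

0.206013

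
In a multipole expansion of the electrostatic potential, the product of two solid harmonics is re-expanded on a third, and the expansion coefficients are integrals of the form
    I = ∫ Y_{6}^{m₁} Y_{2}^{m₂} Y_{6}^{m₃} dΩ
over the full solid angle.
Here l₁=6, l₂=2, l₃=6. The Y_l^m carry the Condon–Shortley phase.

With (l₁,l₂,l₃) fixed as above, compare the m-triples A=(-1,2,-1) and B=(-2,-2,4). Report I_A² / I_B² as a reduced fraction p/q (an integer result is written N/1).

49/30

Shared (l₁,l₂,l₃)=(6,2,6): N and (l;000)² cancel in I_A²/I_B².
A: Δ = 2!·10!·2!/15! = 1/90090; Racah Σ t=2..2: t=2:+1/57600 = 1/57600; ⇒ 3j(6 2 6; -1 2 -1)² = 21/715, sgn -1
B: Δ = 2!·10!·2!/15! = 1/90090; Racah Σ t=0..0: t=0:+1/322560 = 1/322560; ⇒ 3j(6 2 6; -2 -2 4)² = 18/1001, sgn +1
I_A²/I_B² = (21/715)/(18/1001) = 49/30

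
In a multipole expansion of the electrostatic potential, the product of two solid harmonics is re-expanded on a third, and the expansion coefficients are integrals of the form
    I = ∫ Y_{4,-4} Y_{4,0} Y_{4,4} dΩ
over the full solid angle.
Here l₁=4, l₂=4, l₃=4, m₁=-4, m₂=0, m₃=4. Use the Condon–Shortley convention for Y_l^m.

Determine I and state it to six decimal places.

m-sum 0 ✓  L=12 even ✓  0≤4≤8 ✓
Π(2lᵢ+1) = 9×9×9 = 729
triangle coeff Δ(4,4,4) = 1/450450
Σ_t [0,4]: t=0:+1/13824 t=1:−1/216 t=2:+1/64 t=3:−1/216 t=4:+1/13824 = 5/768
(3j)²=18/1001 [(4 4 4; 0 0 0)], sign=+1
Σ_t [4,4]: t=4:+1/13824 = 1/13824
(3j)²=14/1287 [(4 4 4; -4 0 4)], sign=+1
⇒ 4πI² = 2916/20449
I = (+1)√(2916/20449/(4π)) = 0.10652531

0.106525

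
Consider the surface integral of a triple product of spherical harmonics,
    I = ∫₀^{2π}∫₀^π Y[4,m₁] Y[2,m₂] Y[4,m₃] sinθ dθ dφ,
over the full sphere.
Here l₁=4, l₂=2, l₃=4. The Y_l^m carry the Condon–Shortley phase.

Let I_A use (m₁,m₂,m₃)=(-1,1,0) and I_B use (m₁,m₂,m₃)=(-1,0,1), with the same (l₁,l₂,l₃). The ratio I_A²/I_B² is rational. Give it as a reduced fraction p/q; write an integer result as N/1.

30/289

Shared (l₁,l₂,l₃)=(4,2,4): N and (l;000)² cancel in I_A²/I_B².
A: Δ = 2!·6!·2!/11! = 1/13860; Racah Σ t=1..2: t=1:−1/96 t=2:+1/72 = 1/288; ⇒ 3j(4 2 4; -1 1 0)² = 1/462, sgn +1
B: Δ = 2!·6!·2!/11! = 1/13860; Racah Σ t=0..2: t=0:+1/480 t=1:−1/48 t=2:+1/144 = -17/1440; ⇒ 3j(4 2 4; -1 0 1)² = 289/13860, sgn +1
I_A²/I_B² = (1/462)/(289/13860) = 30/289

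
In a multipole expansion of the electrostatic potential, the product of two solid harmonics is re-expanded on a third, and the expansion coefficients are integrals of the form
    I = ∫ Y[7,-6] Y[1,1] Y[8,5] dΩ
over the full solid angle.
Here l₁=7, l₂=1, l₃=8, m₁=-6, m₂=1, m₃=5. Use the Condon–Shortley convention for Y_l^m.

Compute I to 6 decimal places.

-0.052996

Checks pass: Σm=0; 16 even; l₃=8∈[6,8].
(2·7+1)(2·1+1)(2·8+1) = 765
Δ: 0! 14! 2! / 17! → 1/2040
sum: t=0:+1/25401600 = 1/25401600
3j²(7 1 8; 0 0 0) = Δ·Π!·Σ² = 8/255  (sign +1)
sum: t=0:+1/12454041600 = 1/12454041600
3j²(7 1 8; -6 1 5) = Δ·Π!·Σ² = 1/680  (sign -1)
combine: 4πI² = 765·8/255·1/680 = 3/85
take √, sign -1: I = -0.05299638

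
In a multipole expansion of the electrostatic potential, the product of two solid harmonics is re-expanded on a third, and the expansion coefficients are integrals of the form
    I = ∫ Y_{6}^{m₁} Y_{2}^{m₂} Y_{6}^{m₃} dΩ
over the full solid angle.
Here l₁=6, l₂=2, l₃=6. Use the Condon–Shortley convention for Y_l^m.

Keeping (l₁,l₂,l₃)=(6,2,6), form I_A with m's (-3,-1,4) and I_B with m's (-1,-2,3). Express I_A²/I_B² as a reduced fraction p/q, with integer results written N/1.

49/48

l's match ⇒ only the (l;m) 3-j factors differ between A and B.
A: triangle coeff Δ(6,2,6) = 1/90090; Σ_t [0,1]: t=0:+1/725760 t=1:−1/161280 = -1/207360; (3j)²=7/286 [(6 2 6; -3 -1 4)], sign=-1
B: triangle coeff Δ(6,2,6) = 1/90090; Σ_t [0,0]: t=0:+1/120960 = 1/120960; (3j)²=24/1001 [(6 2 6; -1 -2 3)], sign=-1
I_A²/I_B² = (7/286)/(24/1001) = 49/48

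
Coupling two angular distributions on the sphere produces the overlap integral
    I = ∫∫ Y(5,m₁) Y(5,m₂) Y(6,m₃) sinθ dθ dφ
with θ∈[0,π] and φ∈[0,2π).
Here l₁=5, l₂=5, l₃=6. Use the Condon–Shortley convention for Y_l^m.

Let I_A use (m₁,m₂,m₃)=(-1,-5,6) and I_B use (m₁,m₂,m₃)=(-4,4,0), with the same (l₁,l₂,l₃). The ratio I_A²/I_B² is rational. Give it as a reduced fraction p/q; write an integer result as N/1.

55/128

l's match ⇒ only the (l;m) 3-j factors differ between A and B.
A: triangle coeff Δ(5,5,6) = 1/28588560; Σ_t [0,0]: t=0:+1/12441600 = 1/12441600; (3j)²=3/442 [(5 5 6; -1 -5 6)], sign=+1
B: triangle coeff Δ(5,5,6) = 1/28588560; Σ_t [3,4]: t=3:−1/3110400 t=4:+1/345600 = 1/388800; (3j)²=192/12155 [(5 5 6; -4 4 0)], sign=+1
I_A²/I_B² = (3/442)/(192/12155) = 55/128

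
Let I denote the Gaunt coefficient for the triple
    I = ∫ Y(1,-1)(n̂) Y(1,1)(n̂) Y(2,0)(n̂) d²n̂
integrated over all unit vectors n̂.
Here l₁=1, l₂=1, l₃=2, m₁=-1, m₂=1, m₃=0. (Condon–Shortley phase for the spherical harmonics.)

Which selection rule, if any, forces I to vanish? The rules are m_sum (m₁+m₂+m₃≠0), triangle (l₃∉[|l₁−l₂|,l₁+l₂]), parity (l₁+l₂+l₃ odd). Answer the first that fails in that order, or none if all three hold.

none

Σmᵢ = 0  ✓
l₃∈[|l₁−l₂|,l₁+l₂]=[0,2], have l₃=2  ✓
Σlᵢ = 4 ⇒ even  ✓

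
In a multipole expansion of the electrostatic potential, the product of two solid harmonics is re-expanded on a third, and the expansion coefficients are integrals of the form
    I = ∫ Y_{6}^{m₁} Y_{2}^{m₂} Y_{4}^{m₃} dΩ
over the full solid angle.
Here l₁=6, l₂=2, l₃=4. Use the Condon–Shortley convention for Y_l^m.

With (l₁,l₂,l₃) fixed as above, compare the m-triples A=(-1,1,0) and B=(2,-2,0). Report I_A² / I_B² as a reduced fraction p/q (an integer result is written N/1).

Shared (l₁,l₂,l₃)=(6,2,4): N and (l;000)² cancel in I_A²/I_B².
A: Δ = 4!·8!·0!/13! = 1/6435; Racah Σ t=3..3: t=3:−1/3456 = -1/3456; ⇒ 3j(6 2 4; -1 1 0)² = 35/1287, sgn -1
B: Δ = 4!·8!·0!/13! = 1/6435; Racah Σ t=0..0: t=0:+1/13824 = 1/13824; ⇒ 3j(6 2 4; 2 -2 0)² = 14/1287, sgn +1
I_A²/I_B² = (35/1287)/(14/1287) = 5/2

5/2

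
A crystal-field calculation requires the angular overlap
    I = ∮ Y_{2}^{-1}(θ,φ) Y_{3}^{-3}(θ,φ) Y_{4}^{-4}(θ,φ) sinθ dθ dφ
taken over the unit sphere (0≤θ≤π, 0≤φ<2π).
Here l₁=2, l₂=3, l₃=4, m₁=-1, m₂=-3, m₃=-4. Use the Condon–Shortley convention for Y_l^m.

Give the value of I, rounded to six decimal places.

0.000000

-1 − 3 − 4 = -8 ≠ 0: azimuthal integral kills it; I = 0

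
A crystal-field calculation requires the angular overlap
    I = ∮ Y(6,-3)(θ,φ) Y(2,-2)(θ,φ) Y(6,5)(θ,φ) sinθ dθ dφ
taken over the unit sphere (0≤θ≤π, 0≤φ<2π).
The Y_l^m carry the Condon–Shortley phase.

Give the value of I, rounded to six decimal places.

0.120286

Checks pass: Σm=0; 14 even; l₃=6∈[4,8].
(2·6+1)(2·2+1)(2·6+1) = 845
Δ: 2! 10! 2! / 15! → 1/90090
sum: t=0:+1/69120 t=1:−1/14400 t=2:+1/69120 = -7/172800
3j²(6 2 6; 0 0 0) = Δ·Π!·Σ² = 14/715  (sign -1)
sum: t=0:+1/1451520 = 1/1451520
3j²(6 2 6; -3 -2 5) = Δ·Π!·Σ² = 1/91  (sign -1)
combine: 4πI² = 845·14/715·1/91 = 2/11
take √, sign +1: I = 0.12028562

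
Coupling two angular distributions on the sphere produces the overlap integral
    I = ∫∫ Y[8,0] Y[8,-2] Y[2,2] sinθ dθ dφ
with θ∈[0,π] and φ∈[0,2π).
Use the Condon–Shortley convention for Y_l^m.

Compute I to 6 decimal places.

-0.192440

Rules hold: Σm=0, L=18 even, 0≤2≤16.
N = 17·17·5 = 1445
Δ = 14!·2!·2!/19! = 1/348840
Racah Σ t=6..8: t=6:+1/116121600 t=7:−1/25401600 t=8:+1/116121600 = -1/45158400
⇒ 3j(8 8 2; 0 0 0)² = 24/1615, sgn -1
Racah Σ t=6..6: t=6:+1/116121600 = 1/116121600
⇒ 3j(8 8 2; 0 -2 2)² = 7/323, sgn +1
4πI² = N·(3j₀)²·(3jₘ)² = 168/361
I = -1·√(0.465374/4π) = -0.19244034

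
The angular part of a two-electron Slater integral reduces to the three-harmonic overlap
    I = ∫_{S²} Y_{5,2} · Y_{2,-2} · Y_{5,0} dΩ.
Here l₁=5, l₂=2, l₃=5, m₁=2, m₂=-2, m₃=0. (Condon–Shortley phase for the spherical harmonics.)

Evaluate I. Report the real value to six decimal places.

-0.191372

Rules hold: Σm=0, L=12 even, 3≤5≤7.
N = 11·5·11 = 605
Δ = 2!·8!·2!/13! = 1/38610
Racah Σ t=0..2: t=0:+1/2880 t=1:−1/576 t=2:+1/2880 = -1/960
⇒ 3j(5 2 5; 0 0 0)² = 10/429, sgn +1
Racah Σ t=0..0: t=0:+1/2880 = 1/2880
⇒ 3j(5 2 5; 2 -2 0)² = 14/429, sgn -1
4πI² = N·(3j₀)²·(3jₘ)² = 700/1521
I = -1·√(0.460224/4π) = -0.19137248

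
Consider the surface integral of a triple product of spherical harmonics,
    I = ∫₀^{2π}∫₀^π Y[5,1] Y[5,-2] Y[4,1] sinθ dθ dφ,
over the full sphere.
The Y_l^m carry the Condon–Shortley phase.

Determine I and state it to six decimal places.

Rules hold: Σm=0, L=14 even, 0≤4≤10.
N = 11·11·9 = 1089
Δ = 6!·4!·4!/15! = 1/3153150
Racah Σ t=1..5: t=1:−1/69120 t=2:+1/1728 t=3:−1/576 t=4:+1/1728 t=5:−1/69120 = -7/11520
⇒ 3j(5 5 4; 0 0 0)² = 2/143, sgn -1
Racah Σ t=0..3: t=0:+1/103680 t=1:−1/2880 t=2:+1/1152 t=3:−1/5184 = 7/20736
⇒ 3j(5 5 4; 1 -2 1)² = 35/2574, sgn -1
4πI² = N·(3j₀)²·(3jₘ)² = 35/169
I = +1·√(0.207101/4π) = 0.12837656

0.128377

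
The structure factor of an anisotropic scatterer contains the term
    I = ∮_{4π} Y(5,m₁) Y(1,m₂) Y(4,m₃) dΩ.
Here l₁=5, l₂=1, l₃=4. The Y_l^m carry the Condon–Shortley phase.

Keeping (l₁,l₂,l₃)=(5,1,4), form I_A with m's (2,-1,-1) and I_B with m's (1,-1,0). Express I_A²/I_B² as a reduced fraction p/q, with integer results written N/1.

l's match ⇒ only the (l;m) 3-j factors differ between A and B.
A: triangle coeff Δ(5,1,4) = 1/495; Σ_t [0,0]: t=0:+1/1440 = 1/1440; (3j)²=7/165 [(5 1 4; 2 -1 -1)], sign=-1
B: triangle coeff Δ(5,1,4) = 1/495; Σ_t [0,0]: t=0:+1/1152 = 1/1152; (3j)²=1/33 [(5 1 4; 1 -1 0)], sign=+1
I_A²/I_B² = (7/165)/(1/33) = 7/5

7/5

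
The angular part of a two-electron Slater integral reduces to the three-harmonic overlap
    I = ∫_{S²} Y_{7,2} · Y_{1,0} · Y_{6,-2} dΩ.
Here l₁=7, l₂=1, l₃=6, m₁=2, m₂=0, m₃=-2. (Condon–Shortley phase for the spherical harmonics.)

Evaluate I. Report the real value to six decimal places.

0.234717

m-sum 0 ✓  L=14 even ✓  6≤6≤8 ✓
Π(2lᵢ+1) = 15×3×13 = 585
triangle coeff Δ(7,1,6) = 1/1365
Σ_t [1,1]: t=1:−1/518400 = -1/518400
(3j)²=7/195 [(7 1 6; 0 0 0)], sign=-1
Σ_t [1,1]: t=1:−1/967680 = -1/967680
(3j)²=3/91 [(7 1 6; 2 0 -2)], sign=-1
⇒ 4πI² = 9/13
I = (+1)√(9/13/(4π)) = 0.23471705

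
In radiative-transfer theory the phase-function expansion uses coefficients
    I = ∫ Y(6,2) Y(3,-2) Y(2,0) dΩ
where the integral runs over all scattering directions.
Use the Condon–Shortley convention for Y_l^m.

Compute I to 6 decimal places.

|6−3|≤2≤6+3 violated ⇒ I = 0

0.000000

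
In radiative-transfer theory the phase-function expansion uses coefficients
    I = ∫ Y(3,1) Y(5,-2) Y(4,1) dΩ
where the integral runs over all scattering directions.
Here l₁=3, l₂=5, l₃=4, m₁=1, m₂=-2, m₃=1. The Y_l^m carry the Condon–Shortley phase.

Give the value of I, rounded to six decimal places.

Checks pass: Σm=0; 12 even; l₃=4∈[2,8].
(2·3+1)(2·5+1)(2·4+1) = 693
Δ: 4! 2! 6! / 13! → 1/180180
sum: t=1:−1/576 t=2:+1/144 t=3:−1/576 = 1/288
3j²(3 5 4; 0 0 0) = Δ·Π!·Σ² = 20/1001  (sign +1)
sum: t=0:+1/1728 t=1:−1/288 t=2:+1/960 = -1/540
3j²(3 5 4; 1 -2 1) = Δ·Π!·Σ² = 128/6435  (sign +1)
combine: 4πI² = 693·20/1001·128/6435 = 512/1859
take √, sign +1: I = 0.14804384

0.148044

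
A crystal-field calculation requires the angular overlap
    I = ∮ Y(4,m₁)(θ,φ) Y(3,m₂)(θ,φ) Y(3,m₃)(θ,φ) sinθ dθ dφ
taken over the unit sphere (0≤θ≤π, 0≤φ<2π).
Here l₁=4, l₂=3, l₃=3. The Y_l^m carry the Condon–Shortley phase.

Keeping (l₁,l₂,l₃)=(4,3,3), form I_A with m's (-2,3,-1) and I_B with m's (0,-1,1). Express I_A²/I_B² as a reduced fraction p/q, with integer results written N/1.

54/1

Shared (l₁,l₂,l₃)=(4,3,3): N and (l;000)² cancel in I_A²/I_B².
A: Δ = 4!·4!·2!/11! = 1/34650; Racah Σ t=4..4: t=4:+1/192 = 1/192; ⇒ 3j(4 3 3; -2 3 -1)² = 3/77, sgn +1
B: Δ = 4!·4!·2!/11! = 1/34650; Racah Σ t=0..2: t=0:+1/1152 t=1:−1/36 t=2:+1/32 = 5/1152; ⇒ 3j(4 3 3; 0 -1 1)² = 1/1386, sgn +1
I_A²/I_B² = (3/77)/(1/1386) = 54/1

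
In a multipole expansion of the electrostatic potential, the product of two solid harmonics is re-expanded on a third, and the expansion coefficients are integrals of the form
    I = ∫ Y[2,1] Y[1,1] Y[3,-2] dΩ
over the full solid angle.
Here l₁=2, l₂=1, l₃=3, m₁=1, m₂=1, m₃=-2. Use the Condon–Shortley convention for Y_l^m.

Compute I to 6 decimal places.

0.261169

m-sum 0 ✓  L=6 even ✓  1≤3≤3 ✓
Π(2lᵢ+1) = 5×3×7 = 105
triangle coeff Δ(2,1,3) = 1/105
Σ_t [0,0]: t=0:+1/4 = 1/4
(3j)²=3/35 [(2 1 3; 0 0 0)], sign=-1
Σ_t [0,0]: t=0:+1/12 = 1/12
(3j)²=2/21 [(2 1 3; 1 1 -2)], sign=-1
⇒ 4πI² = 6/7
I = (+1)√(6/7/(4π)) = 0.26116903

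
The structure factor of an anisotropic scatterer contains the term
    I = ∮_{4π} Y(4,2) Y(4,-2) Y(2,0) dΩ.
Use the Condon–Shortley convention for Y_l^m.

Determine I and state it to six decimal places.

Checks pass: Σm=0; 10 even; l₃=2∈[0,8].
(2·4+1)(2·4+1)(2·2+1) = 405
Δ: 6! 2! 2! / 11! → 1/13860
sum: t=2:+1/192 t=3:−1/36 t=4:+1/192 = -5/288
3j²(4 4 2; 0 0 0) = Δ·Π!·Σ² = 20/693  (sign -1)
sum: t=0:+1/2880 t=1:−1/120 t=2:+1/192 = -1/360
3j²(4 4 2; 2 -2 0) = Δ·Π!·Σ² = 16/3465  (sign -1)
combine: 4πI² = 405·20/693·16/3465 = 320/5929
take √, sign +1: I = 0.06553591

0.065536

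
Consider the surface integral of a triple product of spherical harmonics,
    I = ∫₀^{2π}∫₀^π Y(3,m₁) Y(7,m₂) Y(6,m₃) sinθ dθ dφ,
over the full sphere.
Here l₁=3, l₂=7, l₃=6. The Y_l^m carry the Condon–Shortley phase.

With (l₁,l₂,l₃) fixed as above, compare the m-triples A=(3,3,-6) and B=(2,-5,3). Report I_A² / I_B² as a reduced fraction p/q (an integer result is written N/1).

l's match ⇒ only the (l;m) 3-j factors differ between A and B.
A: triangle coeff Δ(3,7,6) = 1/2042040; Σ_t [0,0]: t=0:+1/174182400 = 1/174182400; (3j)²=3/6188 [(3 7 6; 3 3 -6)], sign=+1
B: triangle coeff Δ(3,7,6) = 1/2042040; Σ_t [0,1]: t=0:+1/1935360 t=1:−1/4354560 = 1/3483648; (3j)²=125/12376 [(3 7 6; 2 -5 3)], sign=-1
I_A²/I_B² = (3/6188)/(125/12376) = 6/125

6/125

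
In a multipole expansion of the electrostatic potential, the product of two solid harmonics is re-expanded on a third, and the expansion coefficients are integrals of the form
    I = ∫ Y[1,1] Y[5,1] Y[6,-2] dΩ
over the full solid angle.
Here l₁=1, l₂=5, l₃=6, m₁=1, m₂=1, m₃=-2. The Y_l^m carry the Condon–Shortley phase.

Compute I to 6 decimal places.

0.216205

m-sum 0 ✓  L=12 even ✓  4≤6≤6 ✓
Π(2lᵢ+1) = 3×11×13 = 429
triangle coeff Δ(1,5,6) = 1/858
Σ_t [0,0]: t=0:+1/14400 = 1/14400
(3j)²=6/143 [(1 5 6; 0 0 0)], sign=+1
Σ_t [0,0]: t=0:+1/34560 = 1/34560
(3j)²=14/429 [(1 5 6; 1 1 -2)], sign=+1
⇒ 4πI² = 84/143
I = (+1)√(84/143/(4π)) = 0.21620548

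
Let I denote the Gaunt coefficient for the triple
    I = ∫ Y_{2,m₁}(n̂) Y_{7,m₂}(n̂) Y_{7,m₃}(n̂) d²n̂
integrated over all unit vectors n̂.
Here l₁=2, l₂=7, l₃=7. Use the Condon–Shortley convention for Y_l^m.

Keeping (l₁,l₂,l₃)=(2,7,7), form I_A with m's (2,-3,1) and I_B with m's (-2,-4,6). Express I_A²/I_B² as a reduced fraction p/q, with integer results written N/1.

75/26

Shared (l₁,l₂,l₃)=(2,7,7): N and (l;000)² cancel in I_A²/I_B².
A: Δ = 2!·2!·12!/17! = 1/185640; Racah Σ t=0..0: t=0:+1/3870720 = 1/3870720; ⇒ 3j(2 7 7; 2 -3 1)² = 135/6188, sgn +1
B: Δ = 2!·2!·12!/17! = 1/185640; Racah Σ t=2..2: t=2:+1/159667200 = 1/159667200; ⇒ 3j(2 7 7; -2 -4 6)² = 9/1190, sgn -1
I_A²/I_B² = (135/6188)/(9/1190) = 75/26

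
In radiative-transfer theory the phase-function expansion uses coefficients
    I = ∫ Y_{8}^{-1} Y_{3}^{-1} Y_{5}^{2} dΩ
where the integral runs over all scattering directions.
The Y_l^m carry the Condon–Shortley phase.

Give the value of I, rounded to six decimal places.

-0.149027

m-sum 0 ✓  L=16 even ✓  5≤5≤11 ✓
Π(2lᵢ+1) = 17×7×11 = 1309
triangle coeff Δ(8,3,5) = 1/136136
Σ_t [3,3]: t=3:−1/518400 = -1/518400
(3j)²=56/2431 [(8 3 5; 0 0 0)], sign=+1
Σ_t [2,2]: t=2:+1/1451520 = 1/1451520
(3j)²=45/4862 [(8 3 5; -1 -1 2)], sign=-1
⇒ 4πI² = 8820/31603
I = (-1)√(8820/31603/(4π)) = -0.14902708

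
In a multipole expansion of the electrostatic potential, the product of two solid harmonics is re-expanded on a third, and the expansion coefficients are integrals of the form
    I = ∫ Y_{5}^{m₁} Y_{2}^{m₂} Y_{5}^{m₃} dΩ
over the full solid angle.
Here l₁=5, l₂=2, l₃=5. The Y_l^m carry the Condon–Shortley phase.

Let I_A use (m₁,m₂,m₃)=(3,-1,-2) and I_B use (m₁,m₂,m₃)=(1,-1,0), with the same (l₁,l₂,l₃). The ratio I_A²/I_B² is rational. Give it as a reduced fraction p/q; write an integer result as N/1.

20/1

l's match ⇒ only the (l;m) 3-j factors differ between A and B.
A: triangle coeff Δ(5,2,5) = 1/38610; Σ_t [0,1]: t=0:+1/2880 t=1:−1/10080 = 1/4032; (3j)²=10/429 [(5 2 5; 3 -1 -2)], sign=-1
B: triangle coeff Δ(5,2,5) = 1/38610; Σ_t [0,1]: t=0:+1/1152 t=1:−1/1440 = 1/5760; (3j)²=1/858 [(5 2 5; 1 -1 0)], sign=-1
I_A²/I_B² = (10/429)/(1/858) = 20/1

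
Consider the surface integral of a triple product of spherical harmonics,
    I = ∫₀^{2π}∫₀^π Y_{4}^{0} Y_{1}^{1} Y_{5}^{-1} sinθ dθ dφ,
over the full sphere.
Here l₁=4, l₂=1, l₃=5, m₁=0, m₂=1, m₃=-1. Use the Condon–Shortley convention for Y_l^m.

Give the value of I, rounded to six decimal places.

Rules hold: Σm=0, L=10 even, 3≤5≤5.
N = 9·3·11 = 297
Δ = 0!·8!·2!/11! = 1/495
Racah Σ t=0..0: t=0:+1/576 = 1/576
⇒ 3j(4 1 5; 0 0 0)² = 5/99, sgn -1
Racah Σ t=0..0: t=0:+1/1152 = 1/1152
⇒ 3j(4 1 5; 0 1 -1)² = 1/33, sgn +1
4πI² = N·(3j₀)²·(3jₘ)² = 5/11
I = -1·√(0.454545/4π) = -0.19018827

-0.190188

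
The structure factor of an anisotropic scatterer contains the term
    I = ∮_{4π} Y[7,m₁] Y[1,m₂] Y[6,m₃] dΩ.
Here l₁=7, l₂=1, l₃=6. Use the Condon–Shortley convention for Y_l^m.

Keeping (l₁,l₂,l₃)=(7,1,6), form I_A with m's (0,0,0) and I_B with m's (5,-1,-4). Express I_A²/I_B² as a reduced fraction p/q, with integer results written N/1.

49/66

Same 7,1,6: normalisation and zero-m 3j drop out of the ratio.
A: Δ: 2! 12! 0! / 15! → 1/1365; sum: t=1:−1/518400 = -1/518400; 3j²(7 1 6; 0 0 0) = Δ·Π!·Σ² = 7/195  (sign -1)
B: Δ: 2! 12! 0! / 15! → 1/1365; sum: t=0:+1/14515200 = 1/14515200; 3j²(7 1 6; 5 -1 -4) = Δ·Π!·Σ² = 22/455  (sign +1)
I_A²/I_B² = (7/195)/(22/455) = 49/66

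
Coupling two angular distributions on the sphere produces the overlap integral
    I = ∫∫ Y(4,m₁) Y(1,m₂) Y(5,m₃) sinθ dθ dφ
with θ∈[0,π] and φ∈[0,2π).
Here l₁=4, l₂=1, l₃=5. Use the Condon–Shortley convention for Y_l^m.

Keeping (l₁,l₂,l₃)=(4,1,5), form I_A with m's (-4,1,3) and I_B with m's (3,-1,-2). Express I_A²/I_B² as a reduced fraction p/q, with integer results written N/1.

1/3

Shared (l₁,l₂,l₃)=(4,1,5): N and (l;000)² cancel in I_A²/I_B².
A: Δ = 0!·8!·2!/11! = 1/495; Racah Σ t=0..0: t=0:+1/80640 = 1/80640; ⇒ 3j(4 1 5; -4 1 3)² = 1/495, sgn +1
B: Δ = 0!·8!·2!/11! = 1/495; Racah Σ t=0..0: t=0:+1/10080 = 1/10080; ⇒ 3j(4 1 5; 3 -1 -2)² = 1/165, sgn -1
I_A²/I_B² = (1/495)/(1/165) = 1/3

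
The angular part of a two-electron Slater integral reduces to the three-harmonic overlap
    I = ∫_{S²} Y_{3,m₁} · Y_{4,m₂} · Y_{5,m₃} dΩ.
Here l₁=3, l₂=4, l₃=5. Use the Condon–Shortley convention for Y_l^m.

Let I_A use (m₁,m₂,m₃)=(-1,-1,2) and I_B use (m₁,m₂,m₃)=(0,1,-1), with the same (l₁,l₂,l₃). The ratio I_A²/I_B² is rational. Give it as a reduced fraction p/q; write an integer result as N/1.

Shared (l₁,l₂,l₃)=(3,4,5): N and (l;000)² cancel in I_A²/I_B².
A: Δ = 2!·4!·6!/13! = 1/180180; Racah Σ t=0..2: t=0:+1/1728 t=1:−1/288 t=2:+1/960 = -1/540; ⇒ 3j(3 4 5; -1 -1 2)² = 128/6435, sgn +1
B: Δ = 2!·4!·6!/13! = 1/180180; Racah Σ t=0..2: t=0:+1/1440 t=1:−1/192 t=2:+1/432 = -19/8640; ⇒ 3j(3 4 5; 0 1 -1)² = 361/30030, sgn -1
I_A²/I_B² = (128/6435)/(361/30030) = 1792/1083

1792/1083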